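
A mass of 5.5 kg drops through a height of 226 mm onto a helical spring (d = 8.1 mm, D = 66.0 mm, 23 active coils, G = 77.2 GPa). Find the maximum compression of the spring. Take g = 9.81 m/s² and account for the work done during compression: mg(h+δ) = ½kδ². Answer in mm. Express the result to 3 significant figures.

k = Gd⁴/(8D³N_a) = (77.2×10³)(8.1⁴)/(8·66.0³·23) = 6.2821 N/mm
W = mg = 5.5 × 9.81 = 53.955 N
½kδ² − Wδ − Wh = 0 → δ = (W + √(W² + 2kWh))/k
δ = (53.955 + √(2911.1 + 153207))/6.2821 = (53.955 + 395.12)/6.2821 = 71.484 mm

71.5 mm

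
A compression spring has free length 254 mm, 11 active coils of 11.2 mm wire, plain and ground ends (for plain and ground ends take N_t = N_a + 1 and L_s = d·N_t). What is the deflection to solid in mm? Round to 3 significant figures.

120 mm

N_t = 12; L_s = 11.2·12 = 134.4 mm
δ_solid = L₀ − L_s = 254 − 134.4 = 119.6 mm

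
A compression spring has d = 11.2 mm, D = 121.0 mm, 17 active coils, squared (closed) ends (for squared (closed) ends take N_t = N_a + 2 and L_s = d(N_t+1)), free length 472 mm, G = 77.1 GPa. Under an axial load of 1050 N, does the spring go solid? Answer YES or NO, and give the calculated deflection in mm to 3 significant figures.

NO, δ = 209 mm

k = Gd⁴/(8D³N_a) = (77.1×10³)(11.2⁴)/(8·121.0³·17) = 5.0354 N/mm
N_t = 19; L_s = 11.2·20 = 224 mm; δ_solid = L₀ − L_s = 472 − 224 = 248 mm
δ = F/k = 1050/5.0354 = 208.52 mm
δ < δ_solid → spring does not go solid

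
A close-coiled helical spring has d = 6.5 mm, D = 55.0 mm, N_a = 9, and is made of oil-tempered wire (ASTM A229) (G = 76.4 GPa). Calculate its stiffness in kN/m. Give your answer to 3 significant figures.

k = Gd⁴/(8D³N_a) = (76.4×10³ × 6.5⁴) / (8 × 55.0³ × 9)
  = 1.36379e+08 / 1.1979e+07 = 11.385 N/mm

11.4 kN/m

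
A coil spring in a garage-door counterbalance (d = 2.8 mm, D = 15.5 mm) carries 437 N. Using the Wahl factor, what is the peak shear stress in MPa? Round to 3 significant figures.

1000 MPa

Spring index C = D/d = 15.5/2.8 = 5.5357
K_W = (4C−1)/(4C−4) + 0.615/C = 21.143/18.143 + 0.1111 = 1.2765
τ₀ = 8FD/(πd³) = 8·437·15.5/(π·2.8³) = 54188/68.964 = 785.74 MPa
τ_max = K·τ₀ = 1.2765 × 785.74 = 1003 MPa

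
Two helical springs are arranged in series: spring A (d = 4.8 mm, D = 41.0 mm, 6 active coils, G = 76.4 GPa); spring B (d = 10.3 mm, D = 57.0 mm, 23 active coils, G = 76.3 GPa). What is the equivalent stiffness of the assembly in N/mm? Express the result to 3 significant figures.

8.25 N/mm

k_A = Gd⁴/(8D³N_a) = (76.4×10³)(4.8⁴)/(8·41.0³·6) = 12.259 N/mm
k_B = Gd⁴/(8D³N_a) = (76.3×10³)(10.3⁴)/(8·57.0³·23) = 25.202 N/mm
Series: 1/k_eq = 1/12.259 + 1/25.202 = 0.12125; k_eq = 8.2474 N/mm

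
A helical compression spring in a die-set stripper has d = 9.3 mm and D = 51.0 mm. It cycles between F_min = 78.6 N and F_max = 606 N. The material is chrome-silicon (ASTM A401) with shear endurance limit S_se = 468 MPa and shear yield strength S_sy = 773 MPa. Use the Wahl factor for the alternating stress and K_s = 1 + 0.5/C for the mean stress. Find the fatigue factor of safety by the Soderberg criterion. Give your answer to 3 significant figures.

5.14

C = D/d = 51.0/9.3 = 5.4839; K_W = (4C−1)/(4C−4)+0.615/C = 1.2794; K_s = 1+0.5/C = 1.0912
F_a = (F_max−F_min)/2 = 263.7 N; F_m = (F_max+F_min)/2 = 342.3 N
τ_a = K_W·8F_aD/(πd³) = 1.2794 × 42.577 = 54.473 MPa
τ_m = K_s·8F_mD/(πd³) = 1.0912 × 55.267 = 60.306 MPa
Soderberg: 1/n_f = τ_a/S_se + τ_m/S_sy = 54.473/468 + 60.306/773 = 0.11640 + 0.07802 = 0.19441
n_f = 1/0.19441 = 5.144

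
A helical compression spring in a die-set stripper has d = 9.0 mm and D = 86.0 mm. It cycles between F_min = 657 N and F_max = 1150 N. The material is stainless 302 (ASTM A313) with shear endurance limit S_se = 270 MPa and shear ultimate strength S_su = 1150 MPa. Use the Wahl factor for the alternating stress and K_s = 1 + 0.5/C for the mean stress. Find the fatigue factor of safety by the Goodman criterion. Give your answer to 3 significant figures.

C = D/d = 86.0/9.0 = 9.5556; K_W = (4C−1)/(4C−4)+0.615/C = 1.1520; K_s = 1+0.5/C = 1.0523
F_a = (F_max−F_min)/2 = 246.5 N; F_m = (F_max+F_min)/2 = 903.5 N
τ_a = K_W·8F_aD/(πd³) = 1.1520 × 74.05 = 85.308 MPa
τ_m = K_s·8F_mD/(πd³) = 1.0523 × 271.42 = 285.62 MPa
Goodman: 1/n_f = τ_a/S_se + τ_m/S_su = 85.308/270 + 285.62/1150 = 0.31596 + 0.24837 = 0.56432
n_f = 1/0.56432 = 1.772

1.77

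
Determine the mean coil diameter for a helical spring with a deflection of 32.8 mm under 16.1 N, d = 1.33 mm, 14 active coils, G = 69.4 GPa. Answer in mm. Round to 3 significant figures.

15.8 mm

Required rate k = F/δ = 16.1/32.8 = 0.49085 N/mm
D = (Gd⁴/(8N_a·k))^(1/3) = (69.4×10³·1.33⁴/(8·14·0.49085))^(1/3)
  = (3949.99)^(1/3) = 15.8076 mm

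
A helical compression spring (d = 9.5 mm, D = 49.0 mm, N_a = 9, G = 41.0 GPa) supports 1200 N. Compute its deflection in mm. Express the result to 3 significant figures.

30.4 mm

k = Gd⁴/(8D³N_a) = (41.0×10³)(9.5⁴)/(8·49.0³·9) = 39.424 N/mm
δ = F/k = 1200 / 39.424 = 30.439 mm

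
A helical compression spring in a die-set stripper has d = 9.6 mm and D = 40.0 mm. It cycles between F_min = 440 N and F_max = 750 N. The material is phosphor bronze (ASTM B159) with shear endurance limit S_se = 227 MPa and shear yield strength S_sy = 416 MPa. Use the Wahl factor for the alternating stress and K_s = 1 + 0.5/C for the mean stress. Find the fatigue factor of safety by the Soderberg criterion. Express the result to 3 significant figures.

C = D/d = 40.0/9.6 = 4.1667; K_W = (4C−1)/(4C−4)+0.615/C = 1.3844; K_s = 1+0.5/C = 1.1200
F_a = (F_max−F_min)/2 = 155 N; F_m = (F_max+F_min)/2 = 595 N
τ_a = K_W·8F_aD/(πd³) = 1.3844 × 17.845 = 24.705 MPa
τ_m = K_s·8F_mD/(πd³) = 1.1200 × 68.502 = 76.722 MPa
Soderberg: 1/n_f = τ_a/S_se + τ_m/S_sy = 24.705/227 + 76.722/416 = 0.10883 + 0.18443 = 0.29326
n_f = 1/0.29326 = 3.41

3.41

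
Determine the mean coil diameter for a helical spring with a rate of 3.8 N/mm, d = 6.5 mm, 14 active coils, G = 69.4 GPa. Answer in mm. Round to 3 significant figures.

66.3 mm

D = (Gd⁴/(8N_a·k))^(1/3) = (69.4×10³·6.5⁴/(8·14·3.8))^(1/3)
  = (291079)^(1/3) = 66.2731 mm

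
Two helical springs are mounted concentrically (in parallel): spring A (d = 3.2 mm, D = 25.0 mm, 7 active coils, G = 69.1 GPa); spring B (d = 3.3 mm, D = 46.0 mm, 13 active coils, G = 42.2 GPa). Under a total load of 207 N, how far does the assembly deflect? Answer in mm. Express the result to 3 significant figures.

k_A = Gd⁴/(8D³N_a) = (69.1×10³)(3.2⁴)/(8·25.0³·7) = 8.2808 N/mm
k_B = Gd⁴/(8D³N_a) = (42.2×10³)(3.3⁴)/(8·46.0³·13) = 0.49438 N/mm
Parallel: k_eq = 8.2808 + 0.49438 = 8.7751 N/mm
δ = F/k_eq = 207/8.7751 = 23.589 mm

23.6 mm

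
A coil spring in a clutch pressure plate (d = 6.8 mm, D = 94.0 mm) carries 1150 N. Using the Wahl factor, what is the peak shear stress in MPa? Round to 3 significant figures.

Spring index C = D/d = 94.0/6.8 = 13.8235
K_W = (4C−1)/(4C−4) + 0.615/C = 54.294/51.294 + 0.0445 = 1.1030
τ₀ = 8FD/(πd³) = 8·1150·94.0/(π·6.8³) = 864800/987.82 = 875.47 MPa
τ_max = K·τ₀ = 1.1030 × 875.47 = 965.62 MPa

966 MPa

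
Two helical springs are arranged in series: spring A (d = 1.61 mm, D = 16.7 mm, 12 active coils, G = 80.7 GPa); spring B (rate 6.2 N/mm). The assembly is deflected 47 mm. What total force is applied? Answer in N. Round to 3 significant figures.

k_A = Gd⁴/(8D³N_a) = (80.7×10³)(1.61⁴)/(8·16.7³·12) = 1.2127 N/mm
Series: 1/k_eq = 1/1.2127 + 1/6.2 = 0.98589; k_eq = 1.0143 N/mm
F = k_eq·δ = 1.0143·47 = 47.673 N

47.7 N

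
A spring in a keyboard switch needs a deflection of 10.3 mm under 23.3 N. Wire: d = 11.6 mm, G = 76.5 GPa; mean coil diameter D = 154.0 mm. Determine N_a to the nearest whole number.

21

Required rate k = F/δ = 23.3/10.3 = 2.2621 N/mm
N_a = Gd⁴/(8D³k) = (76.5×10³ × 11.6⁴)/(8 × 154.0³ × 2.2621)
    = 1.38514e+09 / 6.60953e+07 = 20.96 → 21 coils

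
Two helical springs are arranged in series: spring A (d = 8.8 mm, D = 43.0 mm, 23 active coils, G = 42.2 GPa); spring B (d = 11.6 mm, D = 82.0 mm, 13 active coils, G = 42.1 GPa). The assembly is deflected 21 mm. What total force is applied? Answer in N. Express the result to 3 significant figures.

158 N

k_A = Gd⁴/(8D³N_a) = (42.2×10³)(8.8⁴)/(8·43.0³·23) = 17.299 N/mm
k_B = Gd⁴/(8D³N_a) = (42.1×10³)(11.6⁴)/(8·82.0³·13) = 13.293 N/mm
Series: 1/k_eq = 1/17.299 + 1/13.293 = 0.13303; k_eq = 7.517 N/mm
F = k_eq·δ = 7.517·21 = 157.86 N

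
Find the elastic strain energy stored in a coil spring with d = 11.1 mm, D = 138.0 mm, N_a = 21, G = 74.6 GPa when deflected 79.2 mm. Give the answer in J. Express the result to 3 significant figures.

8.04 J

k = Gd⁴/(8D³N_a) = (74.6×10³)(11.1⁴)/(8·138.0³·21) = 2.565 N/mm
U = ½kδ² = 0.5 × 2.565 × 79.2² = 8044.6 N·mm = 8.0446 J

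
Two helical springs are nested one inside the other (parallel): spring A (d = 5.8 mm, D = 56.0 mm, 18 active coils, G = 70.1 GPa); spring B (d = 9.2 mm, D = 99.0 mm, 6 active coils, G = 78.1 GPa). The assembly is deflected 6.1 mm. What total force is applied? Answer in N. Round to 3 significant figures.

92.4 N

k_A = Gd⁴/(8D³N_a) = (70.1×10³)(5.8⁴)/(8·56.0³·18) = 3.1369 N/mm
k_B = Gd⁴/(8D³N_a) = (78.1×10³)(9.2⁴)/(8·99.0³·6) = 12.013 N/mm
Parallel: k_eq = 3.1369 + 12.013 = 15.15 N/mm
F = k_eq·δ = 15.15·6.1 = 92.415 N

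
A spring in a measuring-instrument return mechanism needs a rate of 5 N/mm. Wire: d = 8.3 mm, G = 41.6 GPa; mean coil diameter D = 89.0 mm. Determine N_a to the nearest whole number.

N_a = Gd⁴/(8D³k) = (41.6×10³ × 8.3⁴)/(8 × 89.0³ × 5)
    = 1.97427e+08 / 2.81988e+07 = 7.001 → 7 coils

7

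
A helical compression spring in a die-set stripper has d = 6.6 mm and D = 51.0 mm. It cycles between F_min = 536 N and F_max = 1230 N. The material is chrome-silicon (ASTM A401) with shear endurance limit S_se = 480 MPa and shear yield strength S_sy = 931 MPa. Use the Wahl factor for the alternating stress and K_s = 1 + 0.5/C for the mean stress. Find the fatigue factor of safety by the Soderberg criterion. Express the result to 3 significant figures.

1.18

C = D/d = 51.0/6.6 = 7.7273; K_W = (4C−1)/(4C−4)+0.615/C = 1.1911; K_s = 1+0.5/C = 1.0647
F_a = (F_max−F_min)/2 = 347 N; F_m = (F_max+F_min)/2 = 883 N
τ_a = K_W·8F_aD/(πd³) = 1.1911 × 156.75 = 186.7 MPa
τ_m = K_s·8F_mD/(πd³) = 1.0647 × 398.88 = 424.69 MPa
Soderberg: 1/n_f = τ_a/S_se + τ_m/S_sy = 186.7/480 + 424.69/931 = 0.38896 + 0.45616 = 0.84512
n_f = 1/0.84512 = 1.183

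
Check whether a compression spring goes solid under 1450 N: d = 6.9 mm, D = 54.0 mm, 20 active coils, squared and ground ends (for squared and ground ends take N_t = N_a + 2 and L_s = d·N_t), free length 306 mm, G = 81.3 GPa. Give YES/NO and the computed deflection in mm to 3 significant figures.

k = Gd⁴/(8D³N_a) = (81.3×10³)(6.9⁴)/(8·54.0³·20) = 7.3145 N/mm
N_t = 22; L_s = 6.9·22 = 151.8 mm; δ_solid = L₀ − L_s = 306 − 151.8 = 154.2 mm
δ = F/k = 1450/7.3145 = 198.24 mm
δ ≥ δ_solid → spring goes solid

YES, δ = 198 mm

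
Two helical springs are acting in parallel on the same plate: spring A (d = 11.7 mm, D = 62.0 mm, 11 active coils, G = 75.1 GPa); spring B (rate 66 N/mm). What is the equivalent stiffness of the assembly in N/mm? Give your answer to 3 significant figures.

k_A = Gd⁴/(8D³N_a) = (75.1×10³)(11.7⁴)/(8·62.0³·11) = 67.1 N/mm
Parallel: k_eq = 67.1 + 66 = 133.1 N/mm

133 N/mm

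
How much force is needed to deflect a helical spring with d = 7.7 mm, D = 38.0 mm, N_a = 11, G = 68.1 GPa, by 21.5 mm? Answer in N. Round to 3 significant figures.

k = Gd⁴/(8D³N_a) = (68.1×10³)(7.7⁴)/(8·38.0³·11) = 49.577 N/mm
F = k·δ = 49.577 × 21.5 = 1065.9 N

1070 N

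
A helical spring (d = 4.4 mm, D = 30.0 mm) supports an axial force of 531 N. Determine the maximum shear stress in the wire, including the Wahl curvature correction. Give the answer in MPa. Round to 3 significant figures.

581 MPa

Spring index C = D/d = 30.0/4.4 = 6.8182
K_W = (4C−1)/(4C−4) + 0.615/C = 26.273/23.273 + 0.0902 = 1.2191
τ₀ = 8FD/(πd³) = 8·531·30.0/(π·4.4³) = 127440/267.61 = 476.21 MPa
τ_max = K·τ₀ = 1.2191 × 476.21 = 580.55 MPa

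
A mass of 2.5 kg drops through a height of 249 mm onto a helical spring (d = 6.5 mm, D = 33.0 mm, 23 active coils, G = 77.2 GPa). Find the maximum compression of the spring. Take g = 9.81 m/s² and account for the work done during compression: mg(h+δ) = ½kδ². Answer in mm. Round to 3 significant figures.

25.4 mm

k = Gd⁴/(8D³N_a) = (77.2×10³)(6.5⁴)/(8·33.0³·23) = 20.841 N/mm
W = mg = 2.5 × 9.81 = 24.525 N
½kδ² − Wδ − Wh = 0 → δ = (W + √(W² + 2kWh))/k
δ = (24.525 + √(601.48 + 254536))/20.841 = (24.525 + 505.11)/20.841 = 25.414 mm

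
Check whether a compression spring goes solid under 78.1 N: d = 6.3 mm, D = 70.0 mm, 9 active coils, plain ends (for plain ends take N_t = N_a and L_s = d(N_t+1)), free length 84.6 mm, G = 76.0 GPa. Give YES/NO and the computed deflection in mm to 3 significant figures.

NO, δ = 16.1 mm

k = Gd⁴/(8D³N_a) = (76.0×10³)(6.3⁴)/(8·70.0³·9) = 4.8478 N/mm
N_t = 9; L_s = 6.3·10 = 63 mm; δ_solid = L₀ − L_s = 84.6 − 63 = 21.6 mm
δ = F/k = 78.1/4.8478 = 16.11 mm
δ < δ_solid → spring does not go solid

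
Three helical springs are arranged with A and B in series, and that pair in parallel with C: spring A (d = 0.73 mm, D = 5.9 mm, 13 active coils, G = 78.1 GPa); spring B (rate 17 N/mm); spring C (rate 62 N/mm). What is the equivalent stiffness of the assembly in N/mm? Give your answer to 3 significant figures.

k_A = Gd⁴/(8D³N_a) = (78.1×10³)(0.73⁴)/(8·5.9³·13) = 1.0384 N/mm
Springs A,B series: k_AB = 1/(1/1.0384+1/17) = 0.9786 N/mm; parallel with C: k_eq = 0.9786+62 = 62.979 N/mm

63.0 N/mm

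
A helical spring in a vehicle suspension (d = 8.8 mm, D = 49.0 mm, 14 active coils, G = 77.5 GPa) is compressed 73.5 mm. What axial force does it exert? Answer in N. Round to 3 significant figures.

k = Gd⁴/(8D³N_a) = (77.5×10³)(8.8⁴)/(8·49.0³·14) = 35.272 N/mm
F = k·δ = 35.272 × 73.5 = 2592.5 N

2590 N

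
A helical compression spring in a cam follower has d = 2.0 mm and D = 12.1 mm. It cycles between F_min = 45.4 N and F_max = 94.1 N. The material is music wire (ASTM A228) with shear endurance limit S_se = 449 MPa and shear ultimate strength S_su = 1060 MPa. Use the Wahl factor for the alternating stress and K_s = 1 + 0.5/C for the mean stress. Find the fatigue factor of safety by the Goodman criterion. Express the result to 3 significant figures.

C = D/d = 12.1/2.0 = 6.0500; K_W = (4C−1)/(4C−4)+0.615/C = 1.2502; K_s = 1+0.5/C = 1.0826
F_a = (F_max−F_min)/2 = 24.35 N; F_m = (F_max+F_min)/2 = 69.75 N
τ_a = K_W·8F_aD/(πd³) = 1.2502 × 93.785 = 117.25 MPa
τ_m = K_s·8F_mD/(πd³) = 1.0826 × 268.65 = 290.85 MPa
Goodman: 1/n_f = τ_a/S_se + τ_m/S_su = 117.25/449 + 290.85/1060 = 0.26113 + 0.27438 = 0.53551
n_f = 1/0.53551 = 1.867

1.87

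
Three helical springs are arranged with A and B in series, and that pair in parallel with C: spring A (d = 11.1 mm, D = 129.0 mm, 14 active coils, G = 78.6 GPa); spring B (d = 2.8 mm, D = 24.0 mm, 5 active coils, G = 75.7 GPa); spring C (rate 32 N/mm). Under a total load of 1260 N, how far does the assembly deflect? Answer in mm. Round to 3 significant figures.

35.9 mm

k_A = Gd⁴/(8D³N_a) = (78.6×10³)(11.1⁴)/(8·129.0³·14) = 4.9628 N/mm
k_B = Gd⁴/(8D³N_a) = (75.7×10³)(2.8⁴)/(8·24.0³·5) = 8.4146 N/mm
Springs A,B series: k_AB = 1/(1/4.9628+1/8.4146) = 3.1217 N/mm; parallel with C: k_eq = 3.1217+32 = 35.122 N/mm
δ = F/k_eq = 1260/35.122 = 35.875 mm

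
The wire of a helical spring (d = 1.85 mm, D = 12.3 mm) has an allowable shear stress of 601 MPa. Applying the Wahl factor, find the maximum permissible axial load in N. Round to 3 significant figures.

C = D/d = 12.3/1.85 = 6.6486
K_W = (4C−1)/(4C−4) + 0.615/C = 25.595/22.595 + 0.0925 = 1.2253
τ_max = K·8FD/(πd³) → F_max = τ_allow·πd³/(8DK)
F_max = 601·π·1.85³/(8·12.3·1.2253) = 11955/120.57 = 99.154 N

99.2 N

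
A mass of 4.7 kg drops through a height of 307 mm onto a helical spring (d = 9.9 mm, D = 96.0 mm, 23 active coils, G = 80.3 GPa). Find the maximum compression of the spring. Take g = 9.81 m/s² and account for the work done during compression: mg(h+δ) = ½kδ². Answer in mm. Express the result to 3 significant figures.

k = Gd⁴/(8D³N_a) = (80.3×10³)(9.9⁴)/(8·96.0³·23) = 4.7383 N/mm
W = mg = 4.7 × 9.81 = 46.107 N
½kδ² − Wδ − Wh = 0 → δ = (W + √(W² + 2kWh))/k
δ = (46.107 + √(2125.9 + 134141))/4.7383 = (46.107 + 369.14)/4.7383 = 87.636 mm

87.6 mm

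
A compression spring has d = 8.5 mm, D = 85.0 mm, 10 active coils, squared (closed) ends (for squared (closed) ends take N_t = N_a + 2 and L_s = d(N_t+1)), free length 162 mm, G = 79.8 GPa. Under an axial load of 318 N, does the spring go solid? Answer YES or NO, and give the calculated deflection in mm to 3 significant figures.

k = Gd⁴/(8D³N_a) = (79.8×10³)(8.5⁴)/(8·85.0³·10) = 8.4787 N/mm
N_t = 12; L_s = 8.5·13 = 110.5 mm; δ_solid = L₀ − L_s = 162 − 110.5 = 51.5 mm
δ = F/k = 318/8.4787 = 37.506 mm
δ < δ_solid → spring does not go solid

NO, δ = 37.5 mm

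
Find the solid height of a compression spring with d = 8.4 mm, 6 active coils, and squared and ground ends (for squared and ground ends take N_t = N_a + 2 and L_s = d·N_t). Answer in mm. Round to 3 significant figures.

squared and ground ends: N_t = N_a + 2 = 6 + 2 = 8
L_s = d·N_t = 8.4 × 8 = 67.2 mm

67.2 mm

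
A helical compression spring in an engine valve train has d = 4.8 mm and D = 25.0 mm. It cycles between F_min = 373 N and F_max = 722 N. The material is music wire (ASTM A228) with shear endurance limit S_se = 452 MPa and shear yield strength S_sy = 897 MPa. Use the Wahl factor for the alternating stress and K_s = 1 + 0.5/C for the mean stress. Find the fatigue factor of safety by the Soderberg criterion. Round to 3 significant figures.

C = D/d = 25.0/4.8 = 5.2083; K_W = (4C−1)/(4C−4)+0.615/C = 1.2963; K_s = 1+0.5/C = 1.0960
F_a = (F_max−F_min)/2 = 174.5 N; F_m = (F_max+F_min)/2 = 547.5 N
τ_a = K_W·8F_aD/(πd³) = 1.2963 × 100.45 = 130.21 MPa
τ_m = K_s·8F_mD/(πd³) = 1.0960 × 315.17 = 345.42 MPa
Soderberg: 1/n_f = τ_a/S_se + τ_m/S_sy = 130.21/452 + 345.42/897 = 0.28808 + 0.38509 = 0.67317
n_f = 1/0.67317 = 1.486

1.49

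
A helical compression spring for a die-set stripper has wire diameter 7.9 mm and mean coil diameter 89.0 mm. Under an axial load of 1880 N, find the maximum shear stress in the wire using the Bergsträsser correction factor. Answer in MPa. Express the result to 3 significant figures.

967 MPa

Spring index C = D/d = 89.0/7.9 = 11.2658
K_B = (4C+2)/(4C−3) = 47.063/42.063 = 1.1189
τ₀ = 8FD/(πd³) = 8·1880·89.0/(π·7.9³) = 1.33856e+06/1548.9 = 864.18 MPa
τ_max = K·τ₀ = 1.1189 × 864.18 = 966.91 MPa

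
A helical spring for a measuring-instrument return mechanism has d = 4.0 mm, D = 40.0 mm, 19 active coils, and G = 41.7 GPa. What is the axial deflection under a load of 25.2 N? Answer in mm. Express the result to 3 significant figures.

23.0 mm

k = Gd⁴/(8D³N_a) = (41.7×10³)(4.0⁴)/(8·40.0³·19) = 1.0974 N/mm
δ = F/k = 25.2 / 1.0974 = 22.964 mm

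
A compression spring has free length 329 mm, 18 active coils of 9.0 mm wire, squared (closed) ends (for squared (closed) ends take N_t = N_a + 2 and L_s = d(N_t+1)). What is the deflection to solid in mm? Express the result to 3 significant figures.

N_t = 20; L_s = 9.0·21 = 189 mm
δ_solid = L₀ − L_s = 329 − 189 = 140 mm

140 mm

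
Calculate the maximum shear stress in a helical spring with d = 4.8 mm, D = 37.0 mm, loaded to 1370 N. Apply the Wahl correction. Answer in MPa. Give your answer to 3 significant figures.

Spring index C = D/d = 37.0/4.8 = 7.7083
K_W = (4C−1)/(4C−4) + 0.615/C = 29.833/26.833 + 0.0798 = 1.1916
τ₀ = 8FD/(πd³) = 8·1370·37.0/(π·4.8³) = 405520/347.44 = 1167.2 MPa
τ_max = K·τ₀ = 1.1916 × 1167.2 = 1390.8 MPa

1390 MPa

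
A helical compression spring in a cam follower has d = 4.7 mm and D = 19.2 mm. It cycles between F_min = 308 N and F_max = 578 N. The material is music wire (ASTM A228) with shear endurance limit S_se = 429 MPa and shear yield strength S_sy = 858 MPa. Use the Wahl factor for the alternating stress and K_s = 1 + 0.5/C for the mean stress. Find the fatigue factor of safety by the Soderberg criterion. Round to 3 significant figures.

2.09

C = D/d = 19.2/4.7 = 4.0851; K_W = (4C−1)/(4C−4)+0.615/C = 1.3937; K_s = 1+0.5/C = 1.1224
F_a = (F_max−F_min)/2 = 135 N; F_m = (F_max+F_min)/2 = 443 N
τ_a = K_W·8F_aD/(πd³) = 1.3937 × 63.574 = 88.6 MPa
τ_m = K_s·8F_mD/(πd³) = 1.1224 × 208.62 = 234.15 MPa
Soderberg: 1/n_f = τ_a/S_se + τ_m/S_sy = 88.6/429 + 234.15/858 = 0.20653 + 0.27290 = 0.47943
n_f = 1/0.47943 = 2.086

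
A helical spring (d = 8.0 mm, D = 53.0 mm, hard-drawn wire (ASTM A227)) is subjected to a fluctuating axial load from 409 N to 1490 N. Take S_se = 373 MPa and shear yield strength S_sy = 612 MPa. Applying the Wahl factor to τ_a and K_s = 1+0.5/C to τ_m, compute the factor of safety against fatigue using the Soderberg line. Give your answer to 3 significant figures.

C = D/d = 53.0/8.0 = 6.6250; K_W = (4C−1)/(4C−4)+0.615/C = 1.2262; K_s = 1+0.5/C = 1.0755
F_a = (F_max−F_min)/2 = 540.5 N; F_m = (F_max+F_min)/2 = 949.5 N
τ_a = K_W·8F_aD/(πd³) = 1.2262 × 142.48 = 174.7 MPa
τ_m = K_s·8F_mD/(πd³) = 1.0755 × 250.29 = 269.18 MPa
Soderberg: 1/n_f = τ_a/S_se + τ_m/S_sy = 174.7/373 + 269.18/612 = 0.46836 + 0.43983 = 0.9082
n_f = 1/0.9082 = 1.101

1.10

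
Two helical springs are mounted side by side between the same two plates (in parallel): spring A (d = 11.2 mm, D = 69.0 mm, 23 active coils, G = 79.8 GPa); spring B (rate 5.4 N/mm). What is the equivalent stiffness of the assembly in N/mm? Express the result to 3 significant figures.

k_A = Gd⁴/(8D³N_a) = (79.8×10³)(11.2⁴)/(8·69.0³·23) = 20.774 N/mm
Parallel: k_eq = 20.774 + 5.4 = 26.174 N/mm

26.2 N/mm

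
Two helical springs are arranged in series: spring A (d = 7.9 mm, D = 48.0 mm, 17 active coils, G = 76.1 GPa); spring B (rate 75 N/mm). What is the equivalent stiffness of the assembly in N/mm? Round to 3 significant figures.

k_A = Gd⁴/(8D³N_a) = (76.1×10³)(7.9⁴)/(8·48.0³·17) = 19.707 N/mm
Series: 1/k_eq = 1/19.707 + 1/75 = 0.064076; k_eq = 15.607 N/mm

15.6 N/mm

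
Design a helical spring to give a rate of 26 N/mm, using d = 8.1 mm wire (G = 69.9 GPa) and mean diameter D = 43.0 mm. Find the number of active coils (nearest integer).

18

N_a = Gd⁴/(8D³k) = (69.9×10³ × 8.1⁴)/(8 × 43.0³ × 26)
    = 3.00897e+08 / 1.65375e+07 = 18.19 → 18 coils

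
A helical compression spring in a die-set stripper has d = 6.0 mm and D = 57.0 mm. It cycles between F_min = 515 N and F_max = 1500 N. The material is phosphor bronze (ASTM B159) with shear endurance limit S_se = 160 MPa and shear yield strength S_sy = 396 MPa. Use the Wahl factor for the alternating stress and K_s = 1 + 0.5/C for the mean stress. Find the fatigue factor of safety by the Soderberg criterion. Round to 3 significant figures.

0.239

C = D/d = 57.0/6.0 = 9.5000; K_W = (4C−1)/(4C−4)+0.615/C = 1.1530; K_s = 1+0.5/C = 1.0526
F_a = (F_max−F_min)/2 = 492.5 N; F_m = (F_max+F_min)/2 = 1007.5 N
τ_a = K_W·8F_aD/(πd³) = 1.1530 × 330.95 = 381.58 MPa
τ_m = K_s·8F_mD/(πd³) = 1.0526 × 677.03 = 712.66 MPa
Soderberg: 1/n_f = τ_a/S_se + τ_m/S_sy = 381.58/160 + 712.66/396 = 2.38488 + 1.79965 = 4.1845
n_f = 1/4.1845 = 0.239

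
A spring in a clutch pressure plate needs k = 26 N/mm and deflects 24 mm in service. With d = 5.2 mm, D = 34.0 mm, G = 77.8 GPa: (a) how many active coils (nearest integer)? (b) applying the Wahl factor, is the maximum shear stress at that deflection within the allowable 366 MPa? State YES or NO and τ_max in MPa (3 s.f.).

(a) 7 coils; (b) NO, τ_max = 470 MPa

N_a = Gd⁴/(8D³k) = (77.8×10³)(5.2⁴)/(8·34.0³·26) = 6.958 → N_a = 7
Actual rate k = Gd⁴/(8D³·7) = 25.845 N/mm
Working load F = kδ = 25.845·24 = 620.27 N
C = 34.0/5.2 = 6.5385; K_W = (4C−1)/(4C−4)+0.615/C = 1.2295
τ_max = K_W·8FD/(πd³) = 1.2295·381.93 = 469.58 MPa
τ_max > 366 MPa → exceeds allowable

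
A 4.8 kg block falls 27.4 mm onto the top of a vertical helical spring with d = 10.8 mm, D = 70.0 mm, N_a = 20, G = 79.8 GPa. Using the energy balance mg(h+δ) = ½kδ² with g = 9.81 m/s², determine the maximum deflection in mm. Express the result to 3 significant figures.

k = Gd⁴/(8D³N_a) = (79.8×10³)(10.8⁴)/(8·70.0³·20) = 19.783 N/mm
W = mg = 4.8 × 9.81 = 47.088 N
½kδ² − Wδ − Wh = 0 → δ = (W + √(W² + 2kWh))/k
δ = (47.088 + √(2217.3 + 51047.5))/19.783 = (47.088 + 230.79)/19.783 = 14.047 mm

14.0 mm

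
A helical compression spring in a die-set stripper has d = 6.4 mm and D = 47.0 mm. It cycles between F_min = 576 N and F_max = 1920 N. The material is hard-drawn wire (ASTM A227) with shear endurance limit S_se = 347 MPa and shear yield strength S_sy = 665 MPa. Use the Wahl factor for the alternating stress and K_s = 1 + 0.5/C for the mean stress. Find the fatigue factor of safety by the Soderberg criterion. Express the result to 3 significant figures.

C = D/d = 47.0/6.4 = 7.3438; K_W = (4C−1)/(4C−4)+0.615/C = 1.2020; K_s = 1+0.5/C = 1.0681
F_a = (F_max−F_min)/2 = 672 N; F_m = (F_max+F_min)/2 = 1248 N
τ_a = K_W·8F_aD/(πd³) = 1.2020 × 306.81 = 368.77 MPa
τ_m = K_s·8F_mD/(πd³) = 1.0681 × 569.79 = 608.58 MPa
Soderberg: 1/n_f = τ_a/S_se + τ_m/S_sy = 368.77/347 + 608.58/665 = 1.06275 + 0.91516 = 1.9779
n_f = 1/1.9779 = 0.5056

0.506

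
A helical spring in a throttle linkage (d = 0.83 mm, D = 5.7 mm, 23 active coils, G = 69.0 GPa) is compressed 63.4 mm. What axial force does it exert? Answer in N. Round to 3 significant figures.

k = Gd⁴/(8D³N_a) = (69.0×10³)(0.83⁴)/(8·5.7³·23) = 0.96099 N/mm
F = k·δ = 0.96099 × 63.4 = 60.927 N

60.9 N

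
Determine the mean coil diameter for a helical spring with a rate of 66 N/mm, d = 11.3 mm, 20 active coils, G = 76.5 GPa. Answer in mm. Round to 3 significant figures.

D = (Gd⁴/(8N_a·k))^(1/3) = (76.5×10³·11.3⁴/(8·20·66))^(1/3)
  = (118117)^(1/3) = 49.0648 mm

49.1 mm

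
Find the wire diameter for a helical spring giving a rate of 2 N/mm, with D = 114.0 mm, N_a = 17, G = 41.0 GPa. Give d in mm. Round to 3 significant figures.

9.96 mm

d = (8D³N_a·k / G)^(1/4) = (8·114.0³·17·2 / (41.0×10³))^0.25
  = (9828.8)^0.25 = 9.9569 mm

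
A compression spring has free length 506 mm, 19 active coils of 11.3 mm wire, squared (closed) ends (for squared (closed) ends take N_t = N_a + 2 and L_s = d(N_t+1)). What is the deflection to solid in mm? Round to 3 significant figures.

N_t = 21; L_s = 11.3·22 = 248.6 mm
δ_solid = L₀ − L_s = 506 − 248.6 = 257.4 mm

257 mm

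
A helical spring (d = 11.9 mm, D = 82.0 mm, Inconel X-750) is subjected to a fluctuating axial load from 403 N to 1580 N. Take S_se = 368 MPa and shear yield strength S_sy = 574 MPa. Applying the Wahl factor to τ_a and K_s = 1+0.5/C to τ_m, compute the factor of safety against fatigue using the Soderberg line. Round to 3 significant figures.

2.12

C = D/d = 82.0/11.9 = 6.8908; K_W = (4C−1)/(4C−4)+0.615/C = 1.2166; K_s = 1+0.5/C = 1.0726
F_a = (F_max−F_min)/2 = 588.5 N; F_m = (F_max+F_min)/2 = 991.5 N
τ_a = K_W·8F_aD/(πd³) = 1.2166 × 72.922 = 88.715 MPa
τ_m = K_s·8F_mD/(πd³) = 1.0726 × 122.86 = 131.77 MPa
Soderberg: 1/n_f = τ_a/S_se + τ_m/S_sy = 88.715/368 + 131.77/574 = 0.24107 + 0.22957 = 0.47064
n_f = 1/0.47064 = 2.125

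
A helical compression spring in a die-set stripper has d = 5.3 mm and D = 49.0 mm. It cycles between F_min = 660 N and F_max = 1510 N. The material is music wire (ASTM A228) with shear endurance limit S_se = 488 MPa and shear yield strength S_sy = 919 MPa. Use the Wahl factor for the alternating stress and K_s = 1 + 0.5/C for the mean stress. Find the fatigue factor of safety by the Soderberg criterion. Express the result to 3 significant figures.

0.530

C = D/d = 49.0/5.3 = 9.2453; K_W = (4C−1)/(4C−4)+0.615/C = 1.1575; K_s = 1+0.5/C = 1.0541
F_a = (F_max−F_min)/2 = 425 N; F_m = (F_max+F_min)/2 = 1085 N
τ_a = K_W·8F_aD/(πd³) = 1.1575 × 356.2 = 412.3 MPa
τ_m = K_s·8F_mD/(πd³) = 1.0541 × 909.37 = 958.55 MPa
Soderberg: 1/n_f = τ_a/S_se + τ_m/S_sy = 412.3/488 + 958.55/919 = 0.84487 + 1.04303 = 1.8879
n_f = 1/1.8879 = 0.5297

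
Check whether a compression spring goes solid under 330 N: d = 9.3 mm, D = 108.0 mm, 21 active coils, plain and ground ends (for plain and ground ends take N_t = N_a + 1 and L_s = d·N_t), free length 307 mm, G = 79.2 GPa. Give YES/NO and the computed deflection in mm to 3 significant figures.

k = Gd⁴/(8D³N_a) = (79.2×10³)(9.3⁴)/(8·108.0³·21) = 2.7995 N/mm
N_t = 22; L_s = 9.3·22 = 204.6 mm; δ_solid = L₀ − L_s = 307 − 204.6 = 102.4 mm
δ = F/k = 330/2.7995 = 117.88 mm
δ ≥ δ_solid → spring goes solid

YES, δ = 118 mm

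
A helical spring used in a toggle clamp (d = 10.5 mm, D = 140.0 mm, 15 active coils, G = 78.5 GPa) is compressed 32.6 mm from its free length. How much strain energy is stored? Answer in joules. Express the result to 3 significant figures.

1.54 J

k = Gd⁴/(8D³N_a) = (78.5×10³)(10.5⁴)/(8·140.0³·15) = 2.8978 N/mm
U = ½kδ² = 0.5 × 2.8978 × 32.6² = 1539.8 N·mm = 1.5398 J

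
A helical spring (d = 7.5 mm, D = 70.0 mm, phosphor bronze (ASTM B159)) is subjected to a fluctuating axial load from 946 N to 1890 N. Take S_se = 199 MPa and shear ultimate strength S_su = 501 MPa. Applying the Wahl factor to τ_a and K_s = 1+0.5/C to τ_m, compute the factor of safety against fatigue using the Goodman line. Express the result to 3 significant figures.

0.414

C = D/d = 70.0/7.5 = 9.3333; K_W = (4C−1)/(4C−4)+0.615/C = 1.1559; K_s = 1+0.5/C = 1.0536
F_a = (F_max−F_min)/2 = 472 N; F_m = (F_max+F_min)/2 = 1418 N
τ_a = K_W·8F_aD/(πd³) = 1.1559 × 199.43 = 230.52 MPa
τ_m = K_s·8F_mD/(πd³) = 1.0536 × 599.14 = 631.24 MPa
Goodman: 1/n_f = τ_a/S_se + τ_m/S_su = 230.52/199 + 631.24/501 = 1.15841 + 1.25996 = 2.4184
n_f = 1/2.4184 = 0.4135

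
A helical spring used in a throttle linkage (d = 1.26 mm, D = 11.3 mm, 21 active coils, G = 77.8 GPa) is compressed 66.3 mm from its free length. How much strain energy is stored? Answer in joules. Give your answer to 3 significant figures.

k = Gd⁴/(8D³N_a) = (77.8×10³)(1.26⁴)/(8·11.3³·21) = 0.80894 N/mm
U = ½kδ² = 0.5 × 0.80894 × 66.3² = 1777.9 N·mm = 1.7779 J

1.78 J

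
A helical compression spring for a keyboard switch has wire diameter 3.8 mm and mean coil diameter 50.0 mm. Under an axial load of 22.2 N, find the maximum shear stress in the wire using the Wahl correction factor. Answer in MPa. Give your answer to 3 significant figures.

57.1 MPa

Spring index C = D/d = 50.0/3.8 = 13.1579
K_W = (4C−1)/(4C−4) + 0.615/C = 51.632/48.632 + 0.0467 = 1.1084
τ₀ = 8FD/(πd³) = 8·22.2·50.0/(π·3.8³) = 8880/172.39 = 51.512 MPa
τ_max = K·τ₀ = 1.1084 × 51.512 = 57.098 MPa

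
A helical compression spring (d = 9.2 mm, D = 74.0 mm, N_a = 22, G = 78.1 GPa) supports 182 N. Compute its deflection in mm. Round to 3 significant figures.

k = Gd⁴/(8D³N_a) = (78.1×10³)(9.2⁴)/(8·74.0³·22) = 7.845 N/mm
δ = F/k = 182 / 7.845 = 23.199 mm

23.2 mm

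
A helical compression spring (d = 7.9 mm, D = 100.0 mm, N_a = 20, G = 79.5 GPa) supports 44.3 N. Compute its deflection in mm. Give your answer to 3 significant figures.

22.9 mm

k = Gd⁴/(8D³N_a) = (79.5×10³)(7.9⁴)/(8·100.0³·20) = 1.9353 N/mm
δ = F/k = 44.3 / 1.9353 = 22.89 mm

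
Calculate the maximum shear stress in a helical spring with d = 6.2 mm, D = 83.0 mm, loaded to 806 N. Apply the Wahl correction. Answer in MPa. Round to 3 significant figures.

Spring index C = D/d = 83.0/6.2 = 13.3871
K_W = (4C−1)/(4C−4) + 0.615/C = 52.548/49.548 + 0.0459 = 1.1065
τ₀ = 8FD/(πd³) = 8·806·83.0/(π·6.2³) = 535184/748.73 = 714.79 MPa
τ_max = K·τ₀ = 1.1065 × 714.79 = 790.91 MPa

791 MPa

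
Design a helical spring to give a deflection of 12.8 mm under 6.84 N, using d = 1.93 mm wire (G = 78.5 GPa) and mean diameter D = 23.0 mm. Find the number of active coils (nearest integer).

21

Required rate k = F/δ = 6.84/12.8 = 0.53437 N/mm
N_a = Gd⁴/(8D³k) = (78.5×10³ × 1.93⁴)/(8 × 23.0³ × 0.53437)
    = 1.08918e+06 / 52013.9 = 20.94 → 21 coils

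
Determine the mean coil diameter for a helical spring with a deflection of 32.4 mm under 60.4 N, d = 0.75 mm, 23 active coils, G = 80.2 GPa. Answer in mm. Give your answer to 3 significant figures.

4.20 mm

Required rate k = F/δ = 60.4/32.4 = 1.8642 N/mm
D = (Gd⁴/(8N_a·k))^(1/3) = (80.2×10³·0.75⁴/(8·23·1.8642))^(1/3)
  = (73.9792)^(1/3) = 4.1979 mm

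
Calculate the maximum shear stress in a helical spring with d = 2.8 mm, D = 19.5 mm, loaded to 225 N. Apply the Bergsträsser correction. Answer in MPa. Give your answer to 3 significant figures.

Spring index C = D/d = 19.5/2.8 = 6.9643
K_B = (4C+2)/(4C−3) = 29.857/24.857 = 1.2011
τ₀ = 8FD/(πd³) = 8·225·19.5/(π·2.8³) = 35100/68.964 = 508.96 MPa
τ_max = K·τ₀ = 1.2011 × 508.96 = 611.34 MPa

611 MPa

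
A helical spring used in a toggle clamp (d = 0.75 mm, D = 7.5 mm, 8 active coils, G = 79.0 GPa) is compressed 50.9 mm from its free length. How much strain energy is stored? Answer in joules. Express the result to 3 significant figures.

k = Gd⁴/(8D³N_a) = (79.0×10³)(0.75⁴)/(8·7.5³·8) = 0.92578 N/mm
U = ½kδ² = 0.5 × 0.92578 × 50.9² = 1199.3 N·mm = 1.1993 J

1.20 J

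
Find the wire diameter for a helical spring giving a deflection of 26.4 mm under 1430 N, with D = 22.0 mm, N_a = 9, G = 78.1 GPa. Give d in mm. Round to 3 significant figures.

Required rate k = F/δ = 1430/26.4 = 54.167 N/mm
d = (8D³N_a·k / G)^(1/4) = (8·22.0³·9·54.167 / (78.1×10³))^0.25
  = (531.72)^0.25 = 4.8020 mm

4.80 mm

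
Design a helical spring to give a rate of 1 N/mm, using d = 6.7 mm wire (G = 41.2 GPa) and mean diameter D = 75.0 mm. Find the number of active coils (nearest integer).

N_a = Gd⁴/(8D³k) = (41.2×10³ × 6.7⁴)/(8 × 75.0³ × 1)
    = 8.30226e+07 / 3.375e+06 = 24.6 → 25 coils

25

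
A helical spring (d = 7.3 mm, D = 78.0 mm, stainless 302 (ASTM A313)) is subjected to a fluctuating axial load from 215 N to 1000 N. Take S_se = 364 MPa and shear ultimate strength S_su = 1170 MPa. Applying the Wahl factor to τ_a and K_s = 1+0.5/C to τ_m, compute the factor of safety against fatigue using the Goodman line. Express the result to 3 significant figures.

1.11

C = D/d = 78.0/7.3 = 10.6849; K_W = (4C−1)/(4C−4)+0.615/C = 1.1350; K_s = 1+0.5/C = 1.0468
F_a = (F_max−F_min)/2 = 392.5 N; F_m = (F_max+F_min)/2 = 607.5 N
τ_a = K_W·8F_aD/(πd³) = 1.1350 × 200.4 = 227.46 MPa
τ_m = K_s·8F_mD/(πd³) = 1.0468 × 310.18 = 324.69 MPa
Goodman: 1/n_f = τ_a/S_se + τ_m/S_su = 227.46/364 + 324.69/1170 = 0.62488 + 0.27752 = 0.9024
n_f = 1/0.9024 = 1.108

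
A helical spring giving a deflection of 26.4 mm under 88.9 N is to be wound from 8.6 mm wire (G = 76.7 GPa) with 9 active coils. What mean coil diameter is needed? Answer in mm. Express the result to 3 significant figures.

120 mm

Required rate k = F/δ = 88.9/26.4 = 3.3674 N/mm
D = (Gd⁴/(8N_a·k))^(1/3) = (76.7×10³·8.6⁴/(8·9·3.3674))^(1/3)
  = (1.73045e+06)^(1/3) = 120.0567 mm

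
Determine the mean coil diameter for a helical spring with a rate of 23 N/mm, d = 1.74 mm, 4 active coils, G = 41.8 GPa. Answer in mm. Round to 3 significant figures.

D = (Gd⁴/(8N_a·k))^(1/3) = (41.8×10³·1.74⁴/(8·4·23))^(1/3)
  = (520.59)^(1/3) = 8.0445 mm

8.04 mm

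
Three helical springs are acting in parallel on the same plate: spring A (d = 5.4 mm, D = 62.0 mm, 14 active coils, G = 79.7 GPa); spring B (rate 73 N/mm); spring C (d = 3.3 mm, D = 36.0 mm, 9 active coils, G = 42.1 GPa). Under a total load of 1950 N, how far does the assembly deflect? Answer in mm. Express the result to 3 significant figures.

k_A = Gd⁴/(8D³N_a) = (79.7×10³)(5.4⁴)/(8·62.0³·14) = 2.5389 N/mm
k_C = Gd⁴/(8D³N_a) = (42.1×10³)(3.3⁴)/(8·36.0³·9) = 1.4863 N/mm
Parallel: k_eq = 2.5389 + 73 + 1.4863 = 77.025 N/mm
δ = F/k_eq = 1950/77.025 = 25.316 mm

25.3 mm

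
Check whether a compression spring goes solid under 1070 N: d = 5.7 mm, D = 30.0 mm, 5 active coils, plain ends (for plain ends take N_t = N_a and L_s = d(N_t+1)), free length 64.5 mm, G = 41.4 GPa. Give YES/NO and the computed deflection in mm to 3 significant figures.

k = Gd⁴/(8D³N_a) = (41.4×10³)(5.7⁴)/(8·30.0³·5) = 40.465 N/mm
N_t = 5; L_s = 5.7·6 = 34.2 mm; δ_solid = L₀ − L_s = 64.5 − 34.2 = 30.3 mm
δ = F/k = 1070/40.465 = 26.443 mm
δ < δ_solid → spring does not go solid

NO, δ = 26.4 mm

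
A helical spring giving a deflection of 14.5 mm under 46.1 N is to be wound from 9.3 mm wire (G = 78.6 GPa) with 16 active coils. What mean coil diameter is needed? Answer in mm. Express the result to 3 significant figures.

113 mm

Required rate k = F/δ = 46.1/14.5 = 3.1793 N/mm
D = (Gd⁴/(8N_a·k))^(1/3) = (78.6×10³·9.3⁴/(8·16·3.1793))^(1/3)
  = (1.44481e+06)^(1/3) = 113.0500 mm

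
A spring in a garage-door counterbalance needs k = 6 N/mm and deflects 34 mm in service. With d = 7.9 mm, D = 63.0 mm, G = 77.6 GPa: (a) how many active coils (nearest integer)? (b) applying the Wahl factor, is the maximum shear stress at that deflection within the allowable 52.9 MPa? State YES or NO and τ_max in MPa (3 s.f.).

(a) 25 coils; (b) NO, τ_max = 79.2 MPa

N_a = Gd⁴/(8D³k) = (77.6×10³)(7.9⁴)/(8·63.0³·6) = 25.18 → N_a = 25
Actual rate k = Gd⁴/(8D³·25) = 6.0439 N/mm
Working load F = kδ = 6.0439·34 = 205.49 N
C = 63.0/7.9 = 7.9747; K_W = (4C−1)/(4C−4)+0.615/C = 1.1847
τ_max = K_W·8FD/(πd³) = 1.1847·66.865 = 79.211 MPa
τ_max > 52.9 MPa → exceeds allowable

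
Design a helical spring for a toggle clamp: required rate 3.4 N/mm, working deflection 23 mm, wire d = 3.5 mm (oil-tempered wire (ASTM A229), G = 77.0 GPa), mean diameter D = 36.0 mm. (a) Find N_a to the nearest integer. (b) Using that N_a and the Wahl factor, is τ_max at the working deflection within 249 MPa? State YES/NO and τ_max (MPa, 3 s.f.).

(a) 9 coils; (b) YES, τ_max = 193 MPa

N_a = Gd⁴/(8D³k) = (77.0×10³)(3.5⁴)/(8·36.0³·3.4) = 9.105 → N_a = 9
Actual rate k = Gd⁴/(8D³·9) = 3.4397 N/mm
Working load F = kδ = 3.4397·23 = 79.114 N
C = 36.0/3.5 = 10.2857; K_W = (4C−1)/(4C−4)+0.615/C = 1.1406
τ_max = K_W·8FD/(πd³) = 1.1406·169.16 = 192.93 MPa
τ_max ≤ 249 MPa → acceptable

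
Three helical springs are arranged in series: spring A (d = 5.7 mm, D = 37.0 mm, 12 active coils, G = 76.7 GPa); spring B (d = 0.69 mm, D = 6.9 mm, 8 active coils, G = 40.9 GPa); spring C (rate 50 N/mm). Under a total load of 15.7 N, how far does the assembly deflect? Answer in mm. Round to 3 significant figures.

k_A = Gd⁴/(8D³N_a) = (76.7×10³)(5.7⁴)/(8·37.0³·12) = 16.65 N/mm
k_B = Gd⁴/(8D³N_a) = (40.9×10³)(0.69⁴)/(8·6.9³·8) = 0.44095 N/mm
Series: 1/k_eq = 1/16.65 + 1/0.44095 + 1/50 = 2.3479; k_eq = 0.42592 N/mm
δ = F/k_eq = 15.7/0.42592 = 36.862 mm

36.9 mm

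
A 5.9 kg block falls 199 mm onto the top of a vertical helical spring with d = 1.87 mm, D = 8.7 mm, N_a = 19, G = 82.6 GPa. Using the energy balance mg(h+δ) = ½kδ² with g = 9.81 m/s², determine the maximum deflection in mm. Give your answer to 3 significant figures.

k = Gd⁴/(8D³N_a) = (82.6×10³)(1.87⁴)/(8·8.7³·19) = 10.091 N/mm
W = mg = 5.9 × 9.81 = 57.879 N
½kδ² − Wδ − Wh = 0 → δ = (W + √(W² + 2kWh))/k
δ = (57.879 + √(3350 + 232461))/10.091 = (57.879 + 485.6)/10.091 = 53.857 mm

53.9 mm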